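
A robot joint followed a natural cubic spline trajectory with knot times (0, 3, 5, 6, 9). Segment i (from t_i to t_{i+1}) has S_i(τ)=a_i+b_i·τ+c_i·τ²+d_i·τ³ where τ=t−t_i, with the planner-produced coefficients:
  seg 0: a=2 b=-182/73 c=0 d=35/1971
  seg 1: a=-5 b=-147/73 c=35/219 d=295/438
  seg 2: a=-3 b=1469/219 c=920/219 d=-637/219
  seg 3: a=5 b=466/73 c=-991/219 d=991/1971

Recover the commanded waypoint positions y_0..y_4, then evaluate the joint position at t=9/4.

y_0=2 y_1=-5 y_2=-3 y_3=5 y_4=-3
S(9/4) = -15919/4672

y_0 = S_0(0) = a_0 = 2
y_1 = S_1(0) = a_1 = -5
y_2 = S_2(0) = a_2 = -3
y_3 = S_3(0) = a_3 = 5
y_4 = S_3(3) = -3
t_q=9/4 is in segment 0 (τ=9/4); S_0(τ)=-15919/4672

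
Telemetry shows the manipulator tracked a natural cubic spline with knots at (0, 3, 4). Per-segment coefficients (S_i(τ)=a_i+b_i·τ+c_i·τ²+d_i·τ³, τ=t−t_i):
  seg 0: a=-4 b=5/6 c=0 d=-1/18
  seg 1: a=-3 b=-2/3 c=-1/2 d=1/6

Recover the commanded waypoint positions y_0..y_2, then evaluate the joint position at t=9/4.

y_0 = S_0(0) = a_0 = -4
y_1 = S_1(0) = a_1 = -3
y_2 = S_1(1) = -4
t_q=9/4 is in segment 0 (τ=9/4); S_0(τ)=-353/128

y_0=-4 y_1=-3 y_2=-4
S(9/4) = -353/128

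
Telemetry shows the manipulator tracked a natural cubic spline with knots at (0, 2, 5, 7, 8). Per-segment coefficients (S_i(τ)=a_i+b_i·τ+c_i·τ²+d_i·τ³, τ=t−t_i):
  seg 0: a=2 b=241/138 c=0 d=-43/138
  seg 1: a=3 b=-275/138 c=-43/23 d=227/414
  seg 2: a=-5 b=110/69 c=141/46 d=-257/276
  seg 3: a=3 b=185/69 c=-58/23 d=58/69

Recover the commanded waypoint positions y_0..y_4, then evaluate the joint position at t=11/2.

y_0=2 y_1=3 y_2=-5 y_3=3 y_4=4
S(11/2) = -2615/736

y_0 = S_0(0) = a_0 = 2
y_1 = S_1(0) = a_1 = 3
y_2 = S_2(0) = a_2 = -5
y_3 = S_3(0) = a_3 = 3
y_4 = S_3(1) = 4
t_q=11/2 is in segment 2 (τ=1/2); S_2(τ)=-2615/736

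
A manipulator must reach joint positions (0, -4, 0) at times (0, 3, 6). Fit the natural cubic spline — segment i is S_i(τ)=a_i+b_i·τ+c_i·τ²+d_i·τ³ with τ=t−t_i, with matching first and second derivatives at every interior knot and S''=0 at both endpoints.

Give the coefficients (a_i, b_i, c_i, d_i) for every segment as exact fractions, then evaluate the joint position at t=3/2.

  seg 0: a=0 b=-2 c=0 d=2/27
  seg 1: a=-4 b=0 c=2/3 d=-2/27
S(3/2) = -11/4

Δ: Δ0=-4/3, Δ1=4/3
row 1: diag=12, rhs=16; c'=1/4, d'=4/3
back: M1=4/3
M: M0=0, M1=4/3, M2=0
seg 0: a=0, c=M0/2=0, d=(M1−M0)/(6·3)=2/27, b=Δ0−h0·(2M0+M1)/6=-2
seg 1: a=-4, c=M1/2=2/3, d=(M2−M1)/(6·3)=-2/27, b=Δ1−h1·(2M1+M2)/6=0
t_q=3/2 → seg 0, τ=3/2; S=0+-2·τ+0·τ²+2/27·τ³=-11/4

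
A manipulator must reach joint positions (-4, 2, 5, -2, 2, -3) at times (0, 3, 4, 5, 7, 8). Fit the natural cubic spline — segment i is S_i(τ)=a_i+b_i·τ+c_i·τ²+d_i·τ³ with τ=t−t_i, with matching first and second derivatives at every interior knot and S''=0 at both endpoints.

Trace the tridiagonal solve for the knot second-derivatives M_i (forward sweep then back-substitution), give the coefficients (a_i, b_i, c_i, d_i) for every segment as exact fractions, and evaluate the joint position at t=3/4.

  seg 0: a=-4 b=179/472 c=0 d=85/472
  seg 1: a=2 b=1237/236 c=765/472 d=-1823/472
  seg 2: a=5 b=-1465/472 c=-588/59 d=2865/472
  seg 3: a=-2 b=-1139/236 c=3891/472 d=-285/118
  seg 4: a=2 b=-197/236 c=-2949/472 d=983/472
S(3/4) = -109945/30208

Δ: Δ0=2, Δ1=3, Δ2=-7, Δ3=2, Δ4=-5
row 1: diag=8, rhs=6; c'=1/8, d'=3/4
row 2: denom=4−1·1/8=31/8; d'=(-60−1·3/4)/(31/8)=-486/31
row 3: denom=6−1·8/31=178/31; d'=(54−1·-486/31)/(178/31)=1080/89
row 4: denom=6−2·31/89=472/89; d'=(-42−2·1080/89)/(472/89)=-2949/236
back: M4=-2949/236
back: M3=1080/89−31/89·-2949/236=3891/236
back: M2=-486/31−8/31·3891/236=-1176/59
back: M1=3/4−1/8·-1176/59=765/236
M: M0=0, M1=765/236, M2=-1176/59, M3=3891/236, M4=-2949/236, M5=0
seg 0: a=-4, c=M0/2=0, d=(M1−M0)/(6·3)=85/472, b=Δ0−h0·(2M0+M1)/6=179/472
seg 1: a=2, c=M1/2=765/472, d=(M2−M1)/(6·1)=-1823/472, b=Δ1−h1·(2M1+M2)/6=1237/236
seg 2: a=5, c=M2/2=-588/59, d=(M3−M2)/(6·1)=2865/472, b=Δ2−h2·(2M2+M3)/6=-1465/472
seg 3: a=-2, c=M3/2=3891/472, d=(M4−M3)/(6·2)=-285/118, b=Δ3−h3·(2M3+M4)/6=-1139/236
seg 4: a=2, c=M4/2=-2949/472, d=(M5−M4)/(6·1)=983/472, b=Δ4−h4·(2M4+M5)/6=-197/236
t_q=3/4 → seg 0, τ=3/4; S=-4+179/472·τ+0·τ²+85/472·τ³=-109945/30208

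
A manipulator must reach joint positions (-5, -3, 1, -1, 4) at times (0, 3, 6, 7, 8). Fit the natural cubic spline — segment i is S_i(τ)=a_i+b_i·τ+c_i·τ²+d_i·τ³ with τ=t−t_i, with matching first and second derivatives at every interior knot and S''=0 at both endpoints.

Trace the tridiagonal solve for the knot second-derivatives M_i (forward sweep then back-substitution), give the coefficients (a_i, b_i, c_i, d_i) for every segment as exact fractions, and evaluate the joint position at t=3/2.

  seg 0: a=-5 b=-1/16 c=0 d=35/432
  seg 1: a=-3 b=17/8 c=35/48 d=-143/432
  seg 2: a=1 b=-39/16 c=-9/4 d=43/16
  seg 3: a=-1 b=9/8 c=93/16 d=-31/16
S(3/2) = -617/128

Δ: Δ0=2/3, Δ1=4/3, Δ2=-2, Δ3=5
row 1: diag=12, rhs=4; c'=1/4, d'=1/3
row 2: denom=8−3·1/4=29/4; d'=(-20−3·1/3)/(29/4)=-84/29
row 3: denom=4−1·4/29=112/29; d'=(42−1·-84/29)/(112/29)=93/8
back: M3=93/8
back: M2=-84/29−4/29·93/8=-9/2
back: M1=1/3−1/4·-9/2=35/24
M: M0=0, M1=35/24, M2=-9/2, M3=93/8, M4=0
seg 0: a=-5, c=M0/2=0, d=(M1−M0)/(6·3)=35/432, b=Δ0−h0·(2M0+M1)/6=-1/16
seg 1: a=-3, c=M1/2=35/48, d=(M2−M1)/(6·3)=-143/432, b=Δ1−h1·(2M1+M2)/6=17/8
seg 2: a=1, c=M2/2=-9/4, d=(M3−M2)/(6·1)=43/16, b=Δ2−h2·(2M2+M3)/6=-39/16
seg 3: a=-1, c=M3/2=93/16, d=(M4−M3)/(6·1)=-31/16, b=Δ3−h3·(2M3+M4)/6=9/8
t_q=3/2 → seg 0, τ=3/2; S=-5+-1/16·τ+0·τ²+35/432·τ³=-617/128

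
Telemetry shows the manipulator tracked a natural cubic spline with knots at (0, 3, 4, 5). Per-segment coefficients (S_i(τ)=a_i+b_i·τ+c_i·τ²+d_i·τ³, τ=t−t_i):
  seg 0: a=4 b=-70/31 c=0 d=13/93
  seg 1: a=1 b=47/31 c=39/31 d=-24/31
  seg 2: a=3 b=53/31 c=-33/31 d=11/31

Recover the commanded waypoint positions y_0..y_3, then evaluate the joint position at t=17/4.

y_0=4 y_1=1 y_2=3 y_3=4
S(17/4) = 6679/1984

y_0 = S_0(0) = a_0 = 4
y_1 = S_1(0) = a_1 = 1
y_2 = S_2(0) = a_2 = 3
y_3 = S_2(1) = 4
t_q=17/4 is in segment 2 (τ=1/4); S_2(τ)=6679/1984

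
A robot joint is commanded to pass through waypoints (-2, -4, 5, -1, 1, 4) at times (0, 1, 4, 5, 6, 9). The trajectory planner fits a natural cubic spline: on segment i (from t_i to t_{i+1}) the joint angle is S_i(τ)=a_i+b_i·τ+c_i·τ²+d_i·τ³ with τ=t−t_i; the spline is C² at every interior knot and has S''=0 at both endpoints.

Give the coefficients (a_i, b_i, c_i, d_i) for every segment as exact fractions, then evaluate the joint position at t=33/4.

Δ: Δ0=-2, Δ1=3, Δ2=-6, Δ3=2, Δ4=1
row 1: diag=8, rhs=30; c'=3/8, d'=15/4
row 2: denom=8−3·3/8=55/8; d'=(-54−3·15/4)/(55/8)=-522/55
row 3: denom=4−1·8/55=212/55; d'=(48−1·-522/55)/(212/55)=1581/106
row 4: denom=8−1·55/212=1641/212; d'=(-6−1·1581/106)/(1641/212)=-1478/547
back: M4=-1478/547
back: M3=1581/106−55/212·-1478/547=8542/547
back: M2=-522/55−8/55·8542/547=-6434/547
back: M1=15/4−3/8·-6434/547=4464/547
M: M0=0, M1=4464/547, M2=-6434/547, M3=8542/547, M4=-1478/547, M5=0
seg 0: a=-2, c=M0/2=0, d=(M1−M0)/(6·1)=744/547, b=Δ0−h0·(2M0+M1)/6=-1838/547
seg 1: a=-4, c=M1/2=2232/547, d=(M2−M1)/(6·3)=-5449/4923, b=Δ1−h1·(2M1+M2)/6=394/547
seg 2: a=5, c=M2/2=-3217/547, d=(M3−M2)/(6·1)=2496/547, b=Δ2−h2·(2M2+M3)/6=-2561/547
seg 3: a=-1, c=M3/2=4271/547, d=(M4−M3)/(6·1)=-1670/547, b=Δ3−h3·(2M3+M4)/6=-1507/547
seg 4: a=1, c=M4/2=-739/547, d=(M5−M4)/(6·3)=739/4923, b=Δ4−h4·(2M4+M5)/6=2025/547
t_q=33/4 → seg 4, τ=9/4; S=1+2025/547·τ+-739/547·τ²+739/4923·τ³=147031/35008

  seg 0: a=-2 b=-1838/547 c=0 d=744/547
  seg 1: a=-4 b=394/547 c=2232/547 d=-5449/4923
  seg 2: a=5 b=-2561/547 c=-3217/547 d=2496/547
  seg 3: a=-1 b=-1507/547 c=4271/547 d=-1670/547
  seg 4: a=1 b=2025/547 c=-739/547 d=739/4923
S(33/4) = 147031/35008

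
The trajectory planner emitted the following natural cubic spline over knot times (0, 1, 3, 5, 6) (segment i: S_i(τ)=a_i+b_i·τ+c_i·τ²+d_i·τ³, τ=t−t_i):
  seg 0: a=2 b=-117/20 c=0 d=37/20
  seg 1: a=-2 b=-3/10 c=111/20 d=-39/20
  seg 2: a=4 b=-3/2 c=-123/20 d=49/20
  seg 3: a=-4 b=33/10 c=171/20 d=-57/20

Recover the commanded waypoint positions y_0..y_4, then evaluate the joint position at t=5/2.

y_0 = S_0(0) = a_0 = 2
y_1 = S_1(0) = a_1 = -2
y_2 = S_2(0) = a_2 = 4
y_3 = S_3(0) = a_3 = -4
y_4 = S_3(1) = 5
t_q=5/2 is in segment 1 (τ=3/2); S_1(τ)=553/160

y_0=2 y_1=-2 y_2=4 y_3=-4 y_4=5
S(5/2) = 553/160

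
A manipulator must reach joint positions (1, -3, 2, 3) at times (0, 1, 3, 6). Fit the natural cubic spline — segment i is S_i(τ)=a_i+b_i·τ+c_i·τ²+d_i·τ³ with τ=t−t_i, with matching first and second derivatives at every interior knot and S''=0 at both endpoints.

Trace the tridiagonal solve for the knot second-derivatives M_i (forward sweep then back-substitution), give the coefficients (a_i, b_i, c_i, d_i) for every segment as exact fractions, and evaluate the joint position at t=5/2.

Δ: Δ0=-4, Δ1=5/2, Δ2=1/3
row 1: diag=6, rhs=39; c'=1/3, d'=13/2
row 2: denom=10−2·1/3=28/3; d'=(-13−2·13/2)/(28/3)=-39/14
back: M2=-39/14
back: M1=13/2−1/3·-39/14=52/7
M: M0=0, M1=52/7, M2=-39/14, M3=0
seg 0: a=1, c=M0/2=0, d=(M1−M0)/(6·1)=26/21, b=Δ0−h0·(2M0+M1)/6=-110/21
seg 1: a=-3, c=M1/2=26/7, d=(M2−M1)/(6·2)=-143/168, b=Δ1−h1·(2M1+M2)/6=-32/21
seg 2: a=2, c=M2/2=-39/28, d=(M3−M2)/(6·3)=13/84, b=Δ2−h2·(2M2+M3)/6=131/42
t_q=5/2 → seg 1, τ=3/2; S=-3+-32/21·τ+26/7·τ²+-143/168·τ³=89/448

  seg 0: a=1 b=-110/21 c=0 d=26/21
  seg 1: a=-3 b=-32/21 c=26/7 d=-143/168
  seg 2: a=2 b=131/42 c=-39/28 d=13/84
S(5/2) = 89/448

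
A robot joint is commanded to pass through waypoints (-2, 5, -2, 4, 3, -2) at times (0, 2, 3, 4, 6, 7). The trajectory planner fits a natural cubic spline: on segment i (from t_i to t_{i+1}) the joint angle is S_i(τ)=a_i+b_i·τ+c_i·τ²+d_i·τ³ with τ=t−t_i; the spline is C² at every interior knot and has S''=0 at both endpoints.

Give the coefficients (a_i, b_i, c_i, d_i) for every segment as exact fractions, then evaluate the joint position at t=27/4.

Δ: Δ0=7/2, Δ1=-7, Δ2=6, Δ3=-1/2, Δ4=-5
row 1: diag=6, rhs=-63; c'=1/6, d'=-21/2
row 2: denom=4−1·1/6=23/6; d'=(78−1·-21/2)/(23/6)=531/23
row 3: denom=6−1·6/23=132/23; d'=(-39−1·531/23)/(132/23)=-119/11
row 4: denom=6−2·23/66=175/33; d'=(-27−2·-119/11)/(175/33)=-177/175
back: M4=-177/175
back: M3=-119/11−23/66·-177/175=-3663/350
back: M2=531/23−6/23·-3663/350=4518/175
back: M1=-21/2−1/6·4518/175=-5181/350
M: M0=0, M1=-5181/350, M2=4518/175, M3=-3663/350, M4=-177/175, M5=0
seg 0: a=-2, c=M0/2=0, d=(M1−M0)/(6·2)=-1727/1400, b=Δ0−h0·(2M0+M1)/6=1476/175
seg 1: a=5, c=M1/2=-5181/700, d=(M2−M1)/(6·1)=677/100, b=Δ1−h1·(2M1+M2)/6=-2229/350
seg 2: a=-2, c=M2/2=2259/175, d=(M3−M2)/(6·1)=-4233/700, b=Δ2−h2·(2M2+M3)/6=-603/700
seg 3: a=4, c=M3/2=-3663/700, d=(M4−M3)/(6·2)=1103/1400, b=Δ3−h3·(2M3+M4)/6=477/70
seg 4: a=3, c=M4/2=-177/350, d=(M5−M4)/(6·1)=59/350, b=Δ4−h4·(2M4+M5)/6=-816/175
t_q=27/4 → seg 4, τ=3/4; S=3+-816/175·τ+-177/350·τ²+59/350·τ³=-3183/4480

  seg 0: a=-2 b=1476/175 c=0 d=-1727/1400
  seg 1: a=5 b=-2229/350 c=-5181/700 d=677/100
  seg 2: a=-2 b=-603/700 c=2259/175 d=-4233/700
  seg 3: a=4 b=477/70 c=-3663/700 d=1103/1400
  seg 4: a=3 b=-816/175 c=-177/350 d=59/350
S(27/4) = -3183/4480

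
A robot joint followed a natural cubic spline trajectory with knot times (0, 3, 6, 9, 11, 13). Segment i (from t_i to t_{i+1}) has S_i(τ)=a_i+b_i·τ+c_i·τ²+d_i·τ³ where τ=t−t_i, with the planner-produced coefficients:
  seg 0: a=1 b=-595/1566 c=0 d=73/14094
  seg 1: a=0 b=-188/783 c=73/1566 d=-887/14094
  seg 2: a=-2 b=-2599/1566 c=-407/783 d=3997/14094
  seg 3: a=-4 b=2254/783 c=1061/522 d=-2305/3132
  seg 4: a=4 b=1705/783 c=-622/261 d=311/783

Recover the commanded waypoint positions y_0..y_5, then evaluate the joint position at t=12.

y_0 = S_0(0) = a_0 = 1
y_1 = S_1(0) = a_1 = 0
y_2 = S_2(0) = a_2 = -2
y_3 = S_3(0) = a_3 = -4
y_4 = S_4(0) = a_4 = 4
y_5 = S_4(2) = 2
t_q=12 is in segment 4 (τ=1); S_4(τ)=1094/261

y_0=1 y_1=0 y_2=-2 y_3=-4 y_4=4 y_5=2
S(12) = 1094/261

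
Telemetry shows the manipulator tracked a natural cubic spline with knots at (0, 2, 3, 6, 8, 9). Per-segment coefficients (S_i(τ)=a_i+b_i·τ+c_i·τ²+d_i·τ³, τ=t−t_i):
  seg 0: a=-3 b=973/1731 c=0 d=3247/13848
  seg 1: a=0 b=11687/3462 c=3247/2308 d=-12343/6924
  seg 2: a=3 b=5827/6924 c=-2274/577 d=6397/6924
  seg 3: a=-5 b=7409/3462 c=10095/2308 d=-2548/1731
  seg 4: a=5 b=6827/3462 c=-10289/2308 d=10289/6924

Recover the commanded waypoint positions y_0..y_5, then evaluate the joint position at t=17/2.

y_0 = S_0(0) = a_0 = -3
y_1 = S_1(0) = a_1 = 0
y_2 = S_2(0) = a_2 = 3
y_3 = S_3(0) = a_3 = -5
y_4 = S_4(0) = a_4 = 5
y_5 = S_4(1) = 4
t_q=17/2 is in segment 4 (τ=1/2); S_4(τ)=93377/18464

y_0=-3 y_1=0 y_2=3 y_3=-5 y_4=5 y_5=4
S(17/2) = 93377/18464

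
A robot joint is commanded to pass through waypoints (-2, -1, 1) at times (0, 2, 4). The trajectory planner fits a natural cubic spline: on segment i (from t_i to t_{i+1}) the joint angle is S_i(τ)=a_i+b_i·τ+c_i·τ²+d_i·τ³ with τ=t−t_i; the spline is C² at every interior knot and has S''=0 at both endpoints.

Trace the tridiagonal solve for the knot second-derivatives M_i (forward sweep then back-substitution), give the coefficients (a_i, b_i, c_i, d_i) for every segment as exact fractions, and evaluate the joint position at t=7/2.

Δ: Δ0=1/2, Δ1=1
row 1: diag=8, rhs=3; c'=1/4, d'=3/8
back: M1=3/8
M: M0=0, M1=3/8, M2=0
seg 0: a=-2, c=M0/2=0, d=(M1−M0)/(6·2)=1/32, b=Δ0−h0·(2M0+M1)/6=3/8
seg 1: a=-1, c=M1/2=3/16, d=(M2−M1)/(6·2)=-1/32, b=Δ1−h1·(2M1+M2)/6=3/4
t_q=7/2 → seg 1, τ=3/2; S=-1+3/4·τ+3/16·τ²+-1/32·τ³=113/256

  seg 0: a=-2 b=3/8 c=0 d=1/32
  seg 1: a=-1 b=3/4 c=3/16 d=-1/32
S(7/2) = 113/256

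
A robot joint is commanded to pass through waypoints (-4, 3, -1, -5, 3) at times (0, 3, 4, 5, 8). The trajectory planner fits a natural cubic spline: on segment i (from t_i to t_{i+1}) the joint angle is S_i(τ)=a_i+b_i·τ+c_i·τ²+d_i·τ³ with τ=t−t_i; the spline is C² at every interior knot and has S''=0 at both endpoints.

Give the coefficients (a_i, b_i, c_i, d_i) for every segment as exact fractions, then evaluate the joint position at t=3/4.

Δ: Δ0=7/3, Δ1=-4, Δ2=-4, Δ3=8/3
row 1: diag=8, rhs=-38; c'=1/8, d'=-19/4
row 2: denom=4−1·1/8=31/8; d'=(0−1·-19/4)/(31/8)=38/31
row 3: denom=8−1·8/31=240/31; d'=(40−1·38/31)/(240/31)=601/120
back: M3=601/120
back: M2=38/31−8/31·601/120=-1/15
back: M1=-19/4−1/8·-1/15=-569/120
M: M0=0, M1=-569/120, M2=-1/15, M3=601/120, M4=0
seg 0: a=-4, c=M0/2=0, d=(M1−M0)/(6·3)=-569/2160, b=Δ0−h0·(2M0+M1)/6=1129/240
seg 1: a=3, c=M1/2=-569/240, d=(M2−M1)/(6·1)=187/240, b=Δ1−h1·(2M1+M2)/6=-289/120
seg 2: a=-1, c=M2/2=-1/30, d=(M3−M2)/(6·1)=203/240, b=Δ2−h2·(2M2+M3)/6=-77/16
seg 3: a=-5, c=M3/2=601/240, d=(M4−M3)/(6·3)=-601/2160, b=Δ3−h3·(2M3+M4)/6=-281/120
t_q=3/4 → seg 0, τ=3/4; S=-4+1129/240·τ+0·τ²+-569/2160·τ³=-597/1024

  seg 0: a=-4 b=1129/240 c=0 d=-569/2160
  seg 1: a=3 b=-289/120 c=-569/240 d=187/240
  seg 2: a=-1 b=-77/16 c=-1/30 d=203/240
  seg 3: a=-5 b=-281/120 c=601/240 d=-601/2160
S(3/4) = -597/1024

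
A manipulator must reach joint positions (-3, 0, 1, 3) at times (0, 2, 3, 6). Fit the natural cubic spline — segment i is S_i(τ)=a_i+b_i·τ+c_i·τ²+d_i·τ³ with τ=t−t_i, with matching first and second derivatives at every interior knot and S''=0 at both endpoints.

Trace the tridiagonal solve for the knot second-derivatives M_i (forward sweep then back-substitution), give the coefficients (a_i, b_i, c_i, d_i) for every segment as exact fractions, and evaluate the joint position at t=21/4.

  seg 0: a=-3 b=467/282 c=0 d=-11/282
  seg 1: a=0 b=335/282 c=-11/47 d=13/282
  seg 2: a=1 b=121/141 c=-9/94 d=1/94
S(21/4) = 15445/6016

Δ: Δ0=3/2, Δ1=1, Δ2=2/3
row 1: diag=6, rhs=-3; c'=1/6, d'=-1/2
row 2: denom=8−1·1/6=47/6; d'=(-2−1·-1/2)/(47/6)=-9/47
back: M2=-9/47
back: M1=-1/2−1/6·-9/47=-22/47
M: M0=0, M1=-22/47, M2=-9/47, M3=0
seg 0: a=-3, c=M0/2=0, d=(M1−M0)/(6·2)=-11/282, b=Δ0−h0·(2M0+M1)/6=467/282
seg 1: a=0, c=M1/2=-11/47, d=(M2−M1)/(6·1)=13/282, b=Δ1−h1·(2M1+M2)/6=335/282
seg 2: a=1, c=M2/2=-9/94, d=(M3−M2)/(6·3)=1/94, b=Δ2−h2·(2M2+M3)/6=121/141
t_q=21/4 → seg 2, τ=9/4; S=1+121/141·τ+-9/94·τ²+1/94·τ³=15445/6016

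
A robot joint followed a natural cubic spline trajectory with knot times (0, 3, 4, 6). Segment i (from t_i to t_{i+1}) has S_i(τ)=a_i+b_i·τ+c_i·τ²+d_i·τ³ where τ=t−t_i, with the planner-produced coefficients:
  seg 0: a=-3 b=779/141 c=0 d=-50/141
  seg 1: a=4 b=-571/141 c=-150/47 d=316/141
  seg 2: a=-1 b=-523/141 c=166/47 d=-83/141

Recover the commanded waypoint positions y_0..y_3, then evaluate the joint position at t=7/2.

y_0 = S_0(0) = a_0 = -3
y_1 = S_1(0) = a_1 = 4
y_2 = S_2(0) = a_2 = -1
y_3 = S_2(2) = 1
t_q=7/2 is in segment 1 (τ=1/2); S_1(τ)=137/94

y_0=-3 y_1=4 y_2=-1 y_3=1
S(7/2) = 137/94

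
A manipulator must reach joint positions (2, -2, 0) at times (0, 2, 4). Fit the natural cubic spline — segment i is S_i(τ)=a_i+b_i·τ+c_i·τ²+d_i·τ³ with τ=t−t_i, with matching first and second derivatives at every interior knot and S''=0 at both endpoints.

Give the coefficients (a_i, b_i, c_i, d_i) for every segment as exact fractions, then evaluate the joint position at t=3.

  seg 0: a=2 b=-11/4 c=0 d=3/16
  seg 1: a=-2 b=-1/2 c=9/8 d=-3/16
S(3) = -25/16

Δ: Δ0=-2, Δ1=1
row 1: diag=8, rhs=18; c'=1/4, d'=9/4
back: M1=9/4
M: M0=0, M1=9/4, M2=0
seg 0: a=2, c=M0/2=0, d=(M1−M0)/(6·2)=3/16, b=Δ0−h0·(2M0+M1)/6=-11/4
seg 1: a=-2, c=M1/2=9/8, d=(M2−M1)/(6·2)=-3/16, b=Δ1−h1·(2M1+M2)/6=-1/2
t_q=3 → seg 1, τ=1; S=-2+-1/2·τ+9/8·τ²+-3/16·τ³=-25/16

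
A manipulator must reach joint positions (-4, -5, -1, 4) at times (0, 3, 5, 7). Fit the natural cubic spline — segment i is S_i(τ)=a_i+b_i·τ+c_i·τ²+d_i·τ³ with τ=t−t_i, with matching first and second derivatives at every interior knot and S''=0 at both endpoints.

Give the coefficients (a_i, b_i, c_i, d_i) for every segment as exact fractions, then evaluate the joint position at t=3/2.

  seg 0: a=-4 b=-235/228 c=0 d=53/684
  seg 1: a=-5 b=121/114 c=53/76 d=-13/114
  seg 2: a=-1 b=283/114 c=1/76 d=-1/456
S(3/2) = -3213/608

Δ: Δ0=-1/3, Δ1=2, Δ2=5/2
row 1: diag=10, rhs=14; c'=1/5, d'=7/5
row 2: denom=8−2·1/5=38/5; d'=(3−2·7/5)/(38/5)=1/38
back: M2=1/38
back: M1=7/5−1/5·1/38=53/38
M: M0=0, M1=53/38, M2=1/38, M3=0
seg 0: a=-4, c=M0/2=0, d=(M1−M0)/(6·3)=53/684, b=Δ0−h0·(2M0+M1)/6=-235/228
seg 1: a=-5, c=M1/2=53/76, d=(M2−M1)/(6·2)=-13/114, b=Δ1−h1·(2M1+M2)/6=121/114
seg 2: a=-1, c=M2/2=1/76, d=(M3−M2)/(6·2)=-1/456, b=Δ2−h2·(2M2+M3)/6=283/114
t_q=3/2 → seg 0, τ=3/2; S=-4+-235/228·τ+0·τ²+53/684·τ³=-3213/608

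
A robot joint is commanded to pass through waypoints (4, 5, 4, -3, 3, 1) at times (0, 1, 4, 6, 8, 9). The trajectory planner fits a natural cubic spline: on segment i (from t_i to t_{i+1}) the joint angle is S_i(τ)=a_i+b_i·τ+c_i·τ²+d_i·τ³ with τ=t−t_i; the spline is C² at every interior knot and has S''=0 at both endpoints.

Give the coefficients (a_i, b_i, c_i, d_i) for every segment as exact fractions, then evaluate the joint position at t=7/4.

  seg 0: a=4 b=2081/2199 c=0 d=118/2199
  seg 1: a=5 b=2435/2199 c=118/733 d=-470/2199
  seg 2: a=4 b=-8131/2199 c=-1292/733 d=16373/17592
  seg 3: a=-3 b=1849/4398 c=11205/2932 d=-11135/8796
  seg 4: a=3 b=2269/4398 c=-11065/2932 d=11065/8796
S(7/4) = 136769/23456

Δ: Δ0=1, Δ1=-1/3, Δ2=-7/2, Δ3=3, Δ4=-2
row 1: diag=8, rhs=-8; c'=3/8, d'=-1
row 2: denom=10−3·3/8=71/8; d'=(-19−3·-1)/(71/8)=-128/71
row 3: denom=8−2·16/71=536/71; d'=(39−2·-128/71)/(536/71)=3025/536
row 4: denom=6−2·71/268=733/134; d'=(-30−2·3025/536)/(733/134)=-11065/1466
back: M4=-11065/1466
back: M3=3025/536−71/268·-11065/1466=11205/1466
back: M2=-128/71−16/71·11205/1466=-2584/733
back: M1=-1−3/8·-2584/733=236/733
M: M0=0, M1=236/733, M2=-2584/733, M3=11205/1466, M4=-11065/1466, M5=0
seg 0: a=4, c=M0/2=0, d=(M1−M0)/(6·1)=118/2199, b=Δ0−h0·(2M0+M1)/6=2081/2199
seg 1: a=5, c=M1/2=118/733, d=(M2−M1)/(6·3)=-470/2199, b=Δ1−h1·(2M1+M2)/6=2435/2199
seg 2: a=4, c=M2/2=-1292/733, d=(M3−M2)/(6·2)=16373/17592, b=Δ2−h2·(2M2+M3)/6=-8131/2199
seg 3: a=-3, c=M3/2=11205/2932, d=(M4−M3)/(6·2)=-11135/8796, b=Δ3−h3·(2M3+M4)/6=1849/4398
seg 4: a=3, c=M4/2=-11065/2932, d=(M5−M4)/(6·1)=11065/8796, b=Δ4−h4·(2M4+M5)/6=2269/4398
t_q=7/4 → seg 1, τ=3/4; S=5+2435/2199·τ+118/733·τ²+-470/2199·τ³=136769/23456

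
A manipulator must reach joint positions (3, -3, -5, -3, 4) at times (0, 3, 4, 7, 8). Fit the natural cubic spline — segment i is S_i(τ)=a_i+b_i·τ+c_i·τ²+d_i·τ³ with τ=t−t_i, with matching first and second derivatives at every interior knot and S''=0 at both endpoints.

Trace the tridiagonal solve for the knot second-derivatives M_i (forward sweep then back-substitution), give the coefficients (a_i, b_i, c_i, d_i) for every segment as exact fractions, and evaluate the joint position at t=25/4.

  seg 0: a=3 b=-857/432 c=0 d=-7/3888
  seg 1: a=-3 b=-439/216 c=-7/432 d=7/144
  seg 2: a=-5 b=-829/432 c=7/54 d=949/3888
  seg 3: a=-3 b=1177/216 c=335/144 d=-335/432
S(25/4) = -18067/3072

Δ: Δ0=-2, Δ1=-2, Δ2=2/3, Δ3=7
row 1: diag=8, rhs=0; c'=1/8, d'=0
row 2: denom=8−1·1/8=63/8; d'=(16−1·0)/(63/8)=128/63
row 3: denom=8−3·8/21=48/7; d'=(38−3·128/63)/(48/7)=335/72
back: M3=335/72
back: M2=128/63−8/21·335/72=7/27
back: M1=0−1/8·7/27=-7/216
M: M0=0, M1=-7/216, M2=7/27, M3=335/72, M4=0
seg 0: a=3, c=M0/2=0, d=(M1−M0)/(6·3)=-7/3888, b=Δ0−h0·(2M0+M1)/6=-857/432
seg 1: a=-3, c=M1/2=-7/432, d=(M2−M1)/(6·1)=7/144, b=Δ1−h1·(2M1+M2)/6=-439/216
seg 2: a=-5, c=M2/2=7/54, d=(M3−M2)/(6·3)=949/3888, b=Δ2−h2·(2M2+M3)/6=-829/432
seg 3: a=-3, c=M3/2=335/144, d=(M4−M3)/(6·1)=-335/432, b=Δ3−h3·(2M3+M4)/6=1177/216
t_q=25/4 → seg 2, τ=9/4; S=-5+-829/432·τ+7/54·τ²+949/3888·τ³=-18067/3072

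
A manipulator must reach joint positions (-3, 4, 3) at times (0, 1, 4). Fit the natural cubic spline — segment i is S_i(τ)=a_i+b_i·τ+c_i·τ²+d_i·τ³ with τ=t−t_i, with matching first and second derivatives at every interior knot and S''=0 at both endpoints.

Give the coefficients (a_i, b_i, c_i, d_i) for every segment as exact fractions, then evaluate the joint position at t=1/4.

Δ: Δ0=7, Δ1=-1/3
row 1: diag=8, rhs=-44; c'=3/8, d'=-11/2
back: M1=-11/2
M: M0=0, M1=-11/2, M2=0
seg 0: a=-3, c=M0/2=0, d=(M1−M0)/(6·1)=-11/12, b=Δ0−h0·(2M0+M1)/6=95/12
seg 1: a=4, c=M1/2=-11/4, d=(M2−M1)/(6·3)=11/36, b=Δ1−h1·(2M1+M2)/6=31/6
t_q=1/4 → seg 0, τ=1/4; S=-3+95/12·τ+0·τ²+-11/12·τ³=-265/256

  seg 0: a=-3 b=95/12 c=0 d=-11/12
  seg 1: a=4 b=31/6 c=-11/4 d=11/36
S(1/4) = -265/256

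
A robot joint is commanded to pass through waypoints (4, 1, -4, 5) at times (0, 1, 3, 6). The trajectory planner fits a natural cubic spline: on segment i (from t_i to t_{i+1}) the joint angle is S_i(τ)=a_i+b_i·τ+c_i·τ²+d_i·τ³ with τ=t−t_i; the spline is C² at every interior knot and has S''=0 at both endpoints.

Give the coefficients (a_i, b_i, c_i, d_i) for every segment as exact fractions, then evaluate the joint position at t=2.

Δ: Δ0=-3, Δ1=-5/2, Δ2=3
row 1: diag=6, rhs=3; c'=1/3, d'=1/2
row 2: denom=10−2·1/3=28/3; d'=(33−2·1/2)/(28/3)=24/7
back: M2=24/7
back: M1=1/2−1/3·24/7=-9/14
M: M0=0, M1=-9/14, M2=24/7, M3=0
seg 0: a=4, c=M0/2=0, d=(M1−M0)/(6·1)=-3/28, b=Δ0−h0·(2M0+M1)/6=-81/28
seg 1: a=1, c=M1/2=-9/28, d=(M2−M1)/(6·2)=19/56, b=Δ1−h1·(2M1+M2)/6=-45/14
seg 2: a=-4, c=M2/2=12/7, d=(M3−M2)/(6·3)=-4/21, b=Δ2−h2·(2M2+M3)/6=-3/7
t_q=2 → seg 1, τ=1; S=1+-45/14·τ+-9/28·τ²+19/56·τ³=-123/56

  seg 0: a=4 b=-81/28 c=0 d=-3/28
  seg 1: a=1 b=-45/14 c=-9/28 d=19/56
  seg 2: a=-4 b=-3/7 c=12/7 d=-4/21
S(2) = -123/56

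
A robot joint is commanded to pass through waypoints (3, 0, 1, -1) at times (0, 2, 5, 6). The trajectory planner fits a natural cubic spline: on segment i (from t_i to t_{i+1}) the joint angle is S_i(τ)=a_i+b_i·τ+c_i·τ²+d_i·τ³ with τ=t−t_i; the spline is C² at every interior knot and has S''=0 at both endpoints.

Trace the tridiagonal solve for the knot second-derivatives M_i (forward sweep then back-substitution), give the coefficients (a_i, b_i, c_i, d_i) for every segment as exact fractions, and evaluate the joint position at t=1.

  seg 0: a=3 b=-899/426 c=0 d=65/426
  seg 1: a=0 b=-119/426 c=65/71 d=-101/426
  seg 2: a=1 b=-253/213 c=-173/142 d=173/426
S(1) = 74/71

Δ: Δ0=-3/2, Δ1=1/3, Δ2=-2
row 1: diag=10, rhs=11; c'=3/10, d'=11/10
row 2: denom=8−3·3/10=71/10; d'=(-14−3·11/10)/(71/10)=-173/71
back: M2=-173/71
back: M1=11/10−3/10·-173/71=130/71
M: M0=0, M1=130/71, M2=-173/71, M3=0
seg 0: a=3, c=M0/2=0, d=(M1−M0)/(6·2)=65/426, b=Δ0−h0·(2M0+M1)/6=-899/426
seg 1: a=0, c=M1/2=65/71, d=(M2−M1)/(6·3)=-101/426, b=Δ1−h1·(2M1+M2)/6=-119/426
seg 2: a=1, c=M2/2=-173/142, d=(M3−M2)/(6·1)=173/426, b=Δ2−h2·(2M2+M3)/6=-253/213
t_q=1 → seg 0, τ=1; S=3+-899/426·τ+0·τ²+65/426·τ³=74/71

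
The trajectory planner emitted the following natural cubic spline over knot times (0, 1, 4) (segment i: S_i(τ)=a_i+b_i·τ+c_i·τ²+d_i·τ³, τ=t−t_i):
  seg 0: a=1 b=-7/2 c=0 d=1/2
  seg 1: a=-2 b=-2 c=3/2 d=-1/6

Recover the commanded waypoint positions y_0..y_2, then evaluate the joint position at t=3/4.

y_0=1 y_1=-2 y_2=1
S(3/4) = -181/128

y_0 = S_0(0) = a_0 = 1
y_1 = S_1(0) = a_1 = -2
y_2 = S_1(3) = 1
t_q=3/4 is in segment 0 (τ=3/4); S_0(τ)=-181/128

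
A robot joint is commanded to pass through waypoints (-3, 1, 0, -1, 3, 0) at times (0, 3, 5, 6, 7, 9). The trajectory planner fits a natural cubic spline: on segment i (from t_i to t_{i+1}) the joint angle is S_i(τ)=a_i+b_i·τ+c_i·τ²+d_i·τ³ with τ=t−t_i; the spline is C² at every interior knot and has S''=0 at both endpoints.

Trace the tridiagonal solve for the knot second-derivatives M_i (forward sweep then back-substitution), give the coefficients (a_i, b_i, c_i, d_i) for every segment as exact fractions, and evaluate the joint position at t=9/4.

Δ: Δ0=4/3, Δ1=-1/2, Δ2=-1, Δ3=4, Δ4=-3/2
row 1: diag=10, rhs=-11; c'=1/5, d'=-11/10
row 2: denom=6−2·1/5=28/5; d'=(-3−2·-11/10)/(28/5)=-1/7
row 3: denom=4−1·5/28=107/28; d'=(30−1·-1/7)/(107/28)=844/107
row 4: denom=6−1·28/107=614/107; d'=(-33−1·844/107)/(614/107)=-4375/614
back: M4=-4375/614
back: M3=844/107−28/107·-4375/614=2994/307
back: M2=-1/7−5/28·2994/307=-1157/614
back: M1=-11/10−1/5·-1157/614=-222/307
M: M0=0, M1=-222/307, M2=-1157/614, M3=2994/307, M4=-4375/614, M5=0
seg 0: a=-3, c=M0/2=0, d=(M1−M0)/(6·3)=-37/921, b=Δ0−h0·(2M0+M1)/6=1561/921
seg 1: a=1, c=M1/2=-111/307, d=(M2−M1)/(6·2)=-713/7368, b=Δ1−h1·(2M1+M2)/6=562/921
seg 2: a=0, c=M2/2=-1157/1228, d=(M3−M2)/(6·1)=7145/3684, b=Δ2−h2·(2M2+M3)/6=-3679/1842
seg 3: a=-1, c=M3/2=1497/307, d=(M4−M3)/(6·1)=-10363/3684, b=Δ3−h3·(2M3+M4)/6=7135/3684
seg 4: a=3, c=M4/2=-4375/1228, d=(M5−M4)/(6·2)=4375/7368, b=Δ4−h4·(2M4+M5)/6=5987/1842
t_q=9/4 → seg 0, τ=9/4; S=-3+1561/921·τ+0·τ²+-37/921·τ³=6993/19648

  seg 0: a=-3 b=1561/921 c=0 d=-37/921
  seg 1: a=1 b=562/921 c=-111/307 d=-713/7368
  seg 2: a=0 b=-3679/1842 c=-1157/1228 d=7145/3684
  seg 3: a=-1 b=7135/3684 c=1497/307 d=-10363/3684
  seg 4: a=3 b=5987/1842 c=-4375/1228 d=4375/7368
S(9/4) = 6993/19648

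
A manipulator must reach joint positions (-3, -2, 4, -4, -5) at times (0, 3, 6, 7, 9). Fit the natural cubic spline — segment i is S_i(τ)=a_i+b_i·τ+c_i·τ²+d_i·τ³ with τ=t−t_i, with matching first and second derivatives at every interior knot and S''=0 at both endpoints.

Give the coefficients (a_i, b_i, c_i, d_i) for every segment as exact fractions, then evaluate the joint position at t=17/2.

  seg 0: a=-3 b=-269/204 c=0 d=337/1836
  seg 1: a=-2 b=371/102 c=337/204 d=-1345/1836
  seg 2: a=4 b=-1271/204 c=-84/17 d=647/204
  seg 3: a=-4 b=-673/102 c=311/68 d=-311/408
S(17/2) = -6723/1088

Δ: Δ0=1/3, Δ1=2, Δ2=-8, Δ3=-1/2
row 1: diag=12, rhs=10; c'=1/4, d'=5/6
row 2: denom=8−3·1/4=29/4; d'=(-60−3·5/6)/(29/4)=-250/29
row 3: denom=6−1·4/29=170/29; d'=(45−1·-250/29)/(170/29)=311/34
back: M3=311/34
back: M2=-250/29−4/29·311/34=-168/17
back: M1=5/6−1/4·-168/17=337/102
M: M0=0, M1=337/102, M2=-168/17, M3=311/34, M4=0
seg 0: a=-3, c=M0/2=0, d=(M1−M0)/(6·3)=337/1836, b=Δ0−h0·(2M0+M1)/6=-269/204
seg 1: a=-2, c=M1/2=337/204, d=(M2−M1)/(6·3)=-1345/1836, b=Δ1−h1·(2M1+M2)/6=371/102
seg 2: a=4, c=M2/2=-84/17, d=(M3−M2)/(6·1)=647/204, b=Δ2−h2·(2M2+M3)/6=-1271/204
seg 3: a=-4, c=M3/2=311/68, d=(M4−M3)/(6·2)=-311/408, b=Δ3−h3·(2M3+M4)/6=-673/102
t_q=17/2 → seg 3, τ=3/2; S=-4+-673/102·τ+311/68·τ²+-311/408·τ³=-6723/1088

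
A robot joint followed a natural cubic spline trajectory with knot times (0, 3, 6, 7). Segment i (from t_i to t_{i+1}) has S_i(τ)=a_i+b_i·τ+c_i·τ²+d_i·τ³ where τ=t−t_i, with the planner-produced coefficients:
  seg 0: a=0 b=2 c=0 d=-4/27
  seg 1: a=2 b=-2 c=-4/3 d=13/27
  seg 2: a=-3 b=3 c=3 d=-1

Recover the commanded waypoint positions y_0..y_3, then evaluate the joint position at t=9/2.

y_0 = S_0(0) = a_0 = 0
y_1 = S_1(0) = a_1 = 2
y_2 = S_2(0) = a_2 = -3
y_3 = S_2(1) = 2
t_q=9/2 is in segment 1 (τ=3/2); S_1(τ)=-19/8

y_0=0 y_1=2 y_2=-3 y_3=2
S(9/2) = -19/8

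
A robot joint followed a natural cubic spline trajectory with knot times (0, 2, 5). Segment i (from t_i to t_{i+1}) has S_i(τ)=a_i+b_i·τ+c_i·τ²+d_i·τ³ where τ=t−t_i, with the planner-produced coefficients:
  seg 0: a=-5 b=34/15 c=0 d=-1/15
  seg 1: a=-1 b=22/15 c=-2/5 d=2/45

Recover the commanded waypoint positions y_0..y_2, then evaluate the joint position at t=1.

y_0 = S_0(0) = a_0 = -5
y_1 = S_1(0) = a_1 = -1
y_2 = S_1(3) = 1
t_q=1 is in segment 0 (τ=1); S_0(τ)=-14/5

y_0=-5 y_1=-1 y_2=1
S(1) = -14/5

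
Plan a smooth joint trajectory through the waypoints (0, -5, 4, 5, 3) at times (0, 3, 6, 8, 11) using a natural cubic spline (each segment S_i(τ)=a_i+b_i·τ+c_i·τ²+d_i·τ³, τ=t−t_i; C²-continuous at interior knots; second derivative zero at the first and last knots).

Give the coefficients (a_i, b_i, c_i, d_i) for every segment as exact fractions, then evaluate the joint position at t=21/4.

  seg 0: a=0 b=-553/177 c=0 d=86/531
  seg 1: a=-5 b=221/177 c=86/59 d=-464/1593
  seg 2: a=4 b=377/177 c=-206/177 d=247/1416
  seg 3: a=5 b=-51/118 c=-83/708 d=83/6372
S(21/4) = 883/472

Δ: Δ0=-5/3, Δ1=3, Δ2=1/2, Δ3=-2/3
row 1: diag=12, rhs=28; c'=1/4, d'=7/3
row 2: denom=10−3·1/4=37/4; d'=(-15−3·7/3)/(37/4)=-88/37
row 3: denom=10−2·8/37=354/37; d'=(-7−2·-88/37)/(354/37)=-83/354
back: M3=-83/354
back: M2=-88/37−8/37·-83/354=-412/177
back: M1=7/3−1/4·-412/177=172/59
M: M0=0, M1=172/59, M2=-412/177, M3=-83/354, M4=0
seg 0: a=0, c=M0/2=0, d=(M1−M0)/(6·3)=86/531, b=Δ0−h0·(2M0+M1)/6=-553/177
seg 1: a=-5, c=M1/2=86/59, d=(M2−M1)/(6·3)=-464/1593, b=Δ1−h1·(2M1+M2)/6=221/177
seg 2: a=4, c=M2/2=-206/177, d=(M3−M2)/(6·2)=247/1416, b=Δ2−h2·(2M2+M3)/6=377/177
seg 3: a=5, c=M3/2=-83/708, d=(M4−M3)/(6·3)=83/6372, b=Δ3−h3·(2M3+M4)/6=-51/118
t_q=21/4 → seg 1, τ=9/4; S=-5+221/177·τ+86/59·τ²+-464/1593·τ³=883/472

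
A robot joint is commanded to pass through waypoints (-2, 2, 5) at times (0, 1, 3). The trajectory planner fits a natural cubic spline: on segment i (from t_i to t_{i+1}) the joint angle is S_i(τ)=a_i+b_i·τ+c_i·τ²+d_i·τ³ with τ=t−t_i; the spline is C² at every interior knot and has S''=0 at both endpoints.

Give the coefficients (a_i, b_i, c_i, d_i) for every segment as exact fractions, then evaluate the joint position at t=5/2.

  seg 0: a=-2 b=53/12 c=0 d=-5/12
  seg 1: a=2 b=19/6 c=-5/4 d=5/24
S(5/2) = 297/64

Δ: Δ0=4, Δ1=3/2
row 1: diag=6, rhs=-15; c'=1/3, d'=-5/2
back: M1=-5/2
M: M0=0, M1=-5/2, M2=0
seg 0: a=-2, c=M0/2=0, d=(M1−M0)/(6·1)=-5/12, b=Δ0−h0·(2M0+M1)/6=53/12
seg 1: a=2, c=M1/2=-5/4, d=(M2−M1)/(6·2)=5/24, b=Δ1−h1·(2M1+M2)/6=19/6
t_q=5/2 → seg 1, τ=3/2; S=2+19/6·τ+-5/4·τ²+5/24·τ³=297/64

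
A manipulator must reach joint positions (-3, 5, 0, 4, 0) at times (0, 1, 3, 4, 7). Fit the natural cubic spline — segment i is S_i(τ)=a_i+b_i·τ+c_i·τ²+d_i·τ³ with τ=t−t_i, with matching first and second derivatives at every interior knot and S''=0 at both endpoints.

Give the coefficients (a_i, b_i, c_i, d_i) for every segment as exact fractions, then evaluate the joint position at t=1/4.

Δ: Δ0=8, Δ1=-5/2, Δ2=4, Δ3=-4/3
row 1: diag=6, rhs=-63; c'=1/3, d'=-21/2
row 2: denom=6−2·1/3=16/3; d'=(39−2·-21/2)/(16/3)=45/4
row 3: denom=8−1·3/16=125/16; d'=(-32−1·45/4)/(125/16)=-692/125
back: M3=-692/125
back: M2=45/4−3/16·-692/125=1536/125
back: M1=-21/2−1/3·1536/125=-3649/250
M: M0=0, M1=-3649/250, M2=1536/125, M3=-692/125, M4=0
seg 0: a=-3, c=M0/2=0, d=(M1−M0)/(6·1)=-3649/1500, b=Δ0−h0·(2M0+M1)/6=15649/1500
seg 1: a=5, c=M1/2=-3649/500, d=(M2−M1)/(6·2)=6721/3000, b=Δ1−h1·(2M1+M2)/6=2351/750
seg 2: a=0, c=M2/2=768/125, d=(M3−M2)/(6·1)=-1114/375, b=Δ2−h2·(2M2+M3)/6=62/75
seg 3: a=4, c=M3/2=-346/125, d=(M4−M3)/(6·3)=346/1125, b=Δ3−h3·(2M3+M4)/6=1576/375
t_q=1/4 → seg 0, τ=1/4; S=-3+15649/1500·τ+0·τ²+-3649/1500·τ³=-2751/6400

  seg 0: a=-3 b=15649/1500 c=0 d=-3649/1500
  seg 1: a=5 b=2351/750 c=-3649/500 d=6721/3000
  seg 2: a=0 b=62/75 c=768/125 d=-1114/375
  seg 3: a=4 b=1576/375 c=-346/125 d=346/1125
S(1/4) = -2751/6400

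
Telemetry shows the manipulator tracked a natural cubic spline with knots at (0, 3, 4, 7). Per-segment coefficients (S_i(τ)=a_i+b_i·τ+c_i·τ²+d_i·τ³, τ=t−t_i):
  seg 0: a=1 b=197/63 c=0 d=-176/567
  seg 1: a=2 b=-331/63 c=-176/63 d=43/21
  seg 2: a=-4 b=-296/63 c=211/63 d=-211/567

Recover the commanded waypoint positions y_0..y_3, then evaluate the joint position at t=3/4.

y_0=1 y_1=2 y_2=-4 y_3=2
S(3/4) = 45/14

y_0 = S_0(0) = a_0 = 1
y_1 = S_1(0) = a_1 = 2
y_2 = S_2(0) = a_2 = -4
y_3 = S_2(3) = 2
t_q=3/4 is in segment 0 (τ=3/4); S_0(τ)=45/14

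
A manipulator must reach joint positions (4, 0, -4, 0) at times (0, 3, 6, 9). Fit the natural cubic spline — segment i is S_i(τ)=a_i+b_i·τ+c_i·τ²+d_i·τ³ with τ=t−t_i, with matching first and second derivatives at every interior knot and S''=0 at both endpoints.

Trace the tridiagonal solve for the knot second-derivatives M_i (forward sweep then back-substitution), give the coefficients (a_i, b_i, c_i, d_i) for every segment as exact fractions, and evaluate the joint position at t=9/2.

  seg 0: a=4 b=-52/45 c=0 d=-8/405
  seg 1: a=0 b=-76/45 c=-8/45 d=8/81
  seg 2: a=-4 b=-4/45 c=32/45 d=-32/405
S(9/2) = -13/5

Δ: Δ0=-4/3, Δ1=-4/3, Δ2=4/3
row 1: diag=12, rhs=0; c'=1/4, d'=0
row 2: denom=12−3·1/4=45/4; d'=(16−3·0)/(45/4)=64/45
back: M2=64/45
back: M1=0−1/4·64/45=-16/45
M: M0=0, M1=-16/45, M2=64/45, M3=0
seg 0: a=4, c=M0/2=0, d=(M1−M0)/(6·3)=-8/405, b=Δ0−h0·(2M0+M1)/6=-52/45
seg 1: a=0, c=M1/2=-8/45, d=(M2−M1)/(6·3)=8/81, b=Δ1−h1·(2M1+M2)/6=-76/45
seg 2: a=-4, c=M2/2=32/45, d=(M3−M2)/(6·3)=-32/405, b=Δ2−h2·(2M2+M3)/6=-4/45
t_q=9/2 → seg 1, τ=3/2; S=0+-76/45·τ+-8/45·τ²+8/81·τ³=-13/5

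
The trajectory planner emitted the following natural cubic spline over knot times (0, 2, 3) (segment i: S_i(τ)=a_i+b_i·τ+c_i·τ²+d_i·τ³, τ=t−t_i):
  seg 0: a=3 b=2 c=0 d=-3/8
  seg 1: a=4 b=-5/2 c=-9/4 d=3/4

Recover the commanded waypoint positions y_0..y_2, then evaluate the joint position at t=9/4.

y_0=3 y_1=4 y_2=0
S(9/4) = 831/256

y_0 = S_0(0) = a_0 = 3
y_1 = S_1(0) = a_1 = 4
y_2 = S_1(1) = 0
t_q=9/4 is in segment 1 (τ=1/4); S_1(τ)=831/256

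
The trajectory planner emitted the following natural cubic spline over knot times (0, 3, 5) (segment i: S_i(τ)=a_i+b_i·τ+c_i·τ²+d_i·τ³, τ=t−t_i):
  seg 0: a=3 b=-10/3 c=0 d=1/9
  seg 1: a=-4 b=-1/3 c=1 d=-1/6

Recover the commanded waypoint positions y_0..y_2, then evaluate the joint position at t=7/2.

y_0 = S_0(0) = a_0 = 3
y_1 = S_1(0) = a_1 = -4
y_2 = S_1(2) = -2
t_q=7/2 is in segment 1 (τ=1/2); S_1(τ)=-63/16

y_0=3 y_1=-4 y_2=-2
S(7/2) = -63/16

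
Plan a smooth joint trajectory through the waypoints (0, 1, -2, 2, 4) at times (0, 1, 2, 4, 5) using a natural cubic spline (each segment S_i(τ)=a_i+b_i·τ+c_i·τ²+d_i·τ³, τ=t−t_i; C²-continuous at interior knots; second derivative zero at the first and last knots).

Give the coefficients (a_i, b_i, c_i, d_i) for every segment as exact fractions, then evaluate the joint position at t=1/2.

  seg 0: a=0 b=140/61 c=0 d=-79/61
  seg 1: a=1 b=-97/61 c=-237/61 d=151/61
  seg 2: a=-2 b=-118/61 c=216/61 d=-48/61
  seg 3: a=2 b=170/61 c=-72/61 d=24/61
S(1/2) = 481/488

Δ: Δ0=1, Δ1=-3, Δ2=2, Δ3=2
row 1: diag=4, rhs=-24; c'=1/4, d'=-6
row 2: denom=6−1·1/4=23/4; d'=(30−1·-6)/(23/4)=144/23
row 3: denom=6−2·8/23=122/23; d'=(0−2·144/23)/(122/23)=-144/61
back: M3=-144/61
back: M2=144/23−8/23·-144/61=432/61
back: M1=-6−1/4·432/61=-474/61
M: M0=0, M1=-474/61, M2=432/61, M3=-144/61, M4=0
seg 0: a=0, c=M0/2=0, d=(M1−M0)/(6·1)=-79/61, b=Δ0−h0·(2M0+M1)/6=140/61
seg 1: a=1, c=M1/2=-237/61, d=(M2−M1)/(6·1)=151/61, b=Δ1−h1·(2M1+M2)/6=-97/61
seg 2: a=-2, c=M2/2=216/61, d=(M3−M2)/(6·2)=-48/61, b=Δ2−h2·(2M2+M3)/6=-118/61
seg 3: a=2, c=M3/2=-72/61, d=(M4−M3)/(6·1)=24/61, b=Δ3−h3·(2M3+M4)/6=170/61
t_q=1/2 → seg 0, τ=1/2; S=0+140/61·τ+0·τ²+-79/61·τ³=481/488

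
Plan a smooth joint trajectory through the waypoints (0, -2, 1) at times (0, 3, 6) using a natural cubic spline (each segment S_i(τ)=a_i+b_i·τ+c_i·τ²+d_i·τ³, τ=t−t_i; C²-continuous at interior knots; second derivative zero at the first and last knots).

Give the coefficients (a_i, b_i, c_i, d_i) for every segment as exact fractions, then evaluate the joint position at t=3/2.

  seg 0: a=0 b=-13/12 c=0 d=5/108
  seg 1: a=-2 b=1/6 c=5/12 d=-5/108
S(3/2) = -47/32

Δ: Δ0=-2/3, Δ1=1
row 1: diag=12, rhs=10; c'=1/4, d'=5/6
back: M1=5/6
M: M0=0, M1=5/6, M2=0
seg 0: a=0, c=M0/2=0, d=(M1−M0)/(6·3)=5/108, b=Δ0−h0·(2M0+M1)/6=-13/12
seg 1: a=-2, c=M1/2=5/12, d=(M2−M1)/(6·3)=-5/108, b=Δ1−h1·(2M1+M2)/6=1/6
t_q=3/2 → seg 0, τ=3/2; S=0+-13/12·τ+0·τ²+5/108·τ³=-47/32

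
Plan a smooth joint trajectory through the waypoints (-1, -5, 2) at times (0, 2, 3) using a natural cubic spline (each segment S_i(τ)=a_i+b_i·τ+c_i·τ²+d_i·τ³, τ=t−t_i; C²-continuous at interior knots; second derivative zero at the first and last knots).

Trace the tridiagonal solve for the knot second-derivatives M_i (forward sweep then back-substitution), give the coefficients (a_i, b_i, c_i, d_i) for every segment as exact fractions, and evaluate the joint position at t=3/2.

Δ: Δ0=-2, Δ1=7
row 1: diag=6, rhs=54; c'=1/6, d'=9
back: M1=9
M: M0=0, M1=9, M2=0
seg 0: a=-1, c=M0/2=0, d=(M1−M0)/(6·2)=3/4, b=Δ0−h0·(2M0+M1)/6=-5
seg 1: a=-5, c=M1/2=9/2, d=(M2−M1)/(6·1)=-3/2, b=Δ1−h1·(2M1+M2)/6=4
t_q=3/2 → seg 0, τ=3/2; S=-1+-5·τ+0·τ²+3/4·τ³=-191/32

  seg 0: a=-1 b=-5 c=0 d=3/4
  seg 1: a=-5 b=4 c=9/2 d=-3/2
S(3/2) = -191/32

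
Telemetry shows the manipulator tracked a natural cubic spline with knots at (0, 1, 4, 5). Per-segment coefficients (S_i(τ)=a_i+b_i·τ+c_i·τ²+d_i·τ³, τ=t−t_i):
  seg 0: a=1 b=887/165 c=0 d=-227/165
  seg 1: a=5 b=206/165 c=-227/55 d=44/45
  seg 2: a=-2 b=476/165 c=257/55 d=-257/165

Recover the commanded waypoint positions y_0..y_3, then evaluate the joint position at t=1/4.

y_0 = S_0(0) = a_0 = 1
y_1 = S_1(0) = a_1 = 5
y_2 = S_2(0) = a_2 = -2
y_3 = S_2(1) = 4
t_q=1/4 is in segment 0 (τ=1/4); S_0(τ)=1635/704

y_0=1 y_1=5 y_2=-2 y_3=4
S(1/4) = 1635/704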